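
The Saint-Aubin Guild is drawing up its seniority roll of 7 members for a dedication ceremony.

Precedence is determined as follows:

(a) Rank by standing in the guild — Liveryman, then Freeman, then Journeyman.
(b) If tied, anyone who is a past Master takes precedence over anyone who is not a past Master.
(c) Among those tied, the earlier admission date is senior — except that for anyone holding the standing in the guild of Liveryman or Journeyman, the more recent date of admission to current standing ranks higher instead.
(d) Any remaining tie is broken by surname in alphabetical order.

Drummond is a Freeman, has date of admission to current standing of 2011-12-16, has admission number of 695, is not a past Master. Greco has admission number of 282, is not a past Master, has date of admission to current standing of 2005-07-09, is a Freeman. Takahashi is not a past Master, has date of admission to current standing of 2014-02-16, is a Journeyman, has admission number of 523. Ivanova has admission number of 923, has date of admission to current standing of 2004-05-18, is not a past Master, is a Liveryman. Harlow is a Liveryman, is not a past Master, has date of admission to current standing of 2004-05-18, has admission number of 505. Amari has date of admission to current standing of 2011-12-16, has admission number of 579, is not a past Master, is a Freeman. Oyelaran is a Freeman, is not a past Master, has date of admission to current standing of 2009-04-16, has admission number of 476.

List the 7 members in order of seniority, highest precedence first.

By standing in the guild: Harlow and Ivanova (Liveryman); then Greco, Oyelaran, Amari and Drummond (Freeman); then Takahashi (Journeyman).
Harlow and Ivanova are each not a past Master, so the next rule applies.
Harlow and Ivanova both have date of admission to current standing 2004-05-18, so the next rule applies.
Among Harlow and Ivanova, alphabetically by surname: Harlow before Ivanova.
Greco, Oyelaran, Amari and Drummond are each not a past Master, so the next rule applies.
Among Greco, Oyelaran, Amari and Drummond, by date of admission to current standing (earlier first): Greco (2005-07-09) before Oyelaran (2009-04-16) before Amari and Drummond (2011-12-16).
Among Amari and Drummond, alphabetically by surname: Amari before Drummond.
Full order: Harlow, Ivanova, Greco, Oyelaran, Amari, Drummond, Takahashi.

Harlow, Ivanova, Greco, Oyelaran, Amari, Drummond, Takahashi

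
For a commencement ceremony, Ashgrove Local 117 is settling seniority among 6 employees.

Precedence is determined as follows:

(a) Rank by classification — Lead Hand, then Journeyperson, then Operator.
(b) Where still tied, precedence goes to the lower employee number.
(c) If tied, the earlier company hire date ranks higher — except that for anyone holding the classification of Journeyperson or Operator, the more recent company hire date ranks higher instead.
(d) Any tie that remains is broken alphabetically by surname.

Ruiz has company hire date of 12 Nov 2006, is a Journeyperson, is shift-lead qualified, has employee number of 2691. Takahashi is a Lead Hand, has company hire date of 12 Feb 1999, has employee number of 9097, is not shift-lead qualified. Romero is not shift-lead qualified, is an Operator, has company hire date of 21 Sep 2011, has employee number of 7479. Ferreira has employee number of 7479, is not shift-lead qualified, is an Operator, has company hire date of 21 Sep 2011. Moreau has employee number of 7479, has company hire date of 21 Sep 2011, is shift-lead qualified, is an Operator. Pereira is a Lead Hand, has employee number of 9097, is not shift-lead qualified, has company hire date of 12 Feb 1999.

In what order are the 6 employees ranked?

Pereira, Takahashi, Ruiz, Ferreira, Moreau, Romero

By classification: Pereira and Takahashi (Lead Hand); then Ruiz (Journeyperson); then Ferreira, Moreau and Romero (Operator).
Pereira and Takahashi both have employee number 9097, so the next rule applies.
Pereira and Takahashi both have company hire date 12 Feb 1999, so the next rule applies.
Among Pereira and Takahashi, alphabetically by surname: Pereira before Takahashi.
Ferreira, Moreau and Romero all have employee number 7479, so the next rule applies.
Ferreira, Moreau and Romero all have company hire date 21 Sep 2011, so the next rule applies.
Among Ferreira, Moreau and Romero, alphabetically by surname: Ferreira before Moreau before Romero.
Full order: Pereira, Takahashi, Ruiz, Ferreira, Moreau, Romero.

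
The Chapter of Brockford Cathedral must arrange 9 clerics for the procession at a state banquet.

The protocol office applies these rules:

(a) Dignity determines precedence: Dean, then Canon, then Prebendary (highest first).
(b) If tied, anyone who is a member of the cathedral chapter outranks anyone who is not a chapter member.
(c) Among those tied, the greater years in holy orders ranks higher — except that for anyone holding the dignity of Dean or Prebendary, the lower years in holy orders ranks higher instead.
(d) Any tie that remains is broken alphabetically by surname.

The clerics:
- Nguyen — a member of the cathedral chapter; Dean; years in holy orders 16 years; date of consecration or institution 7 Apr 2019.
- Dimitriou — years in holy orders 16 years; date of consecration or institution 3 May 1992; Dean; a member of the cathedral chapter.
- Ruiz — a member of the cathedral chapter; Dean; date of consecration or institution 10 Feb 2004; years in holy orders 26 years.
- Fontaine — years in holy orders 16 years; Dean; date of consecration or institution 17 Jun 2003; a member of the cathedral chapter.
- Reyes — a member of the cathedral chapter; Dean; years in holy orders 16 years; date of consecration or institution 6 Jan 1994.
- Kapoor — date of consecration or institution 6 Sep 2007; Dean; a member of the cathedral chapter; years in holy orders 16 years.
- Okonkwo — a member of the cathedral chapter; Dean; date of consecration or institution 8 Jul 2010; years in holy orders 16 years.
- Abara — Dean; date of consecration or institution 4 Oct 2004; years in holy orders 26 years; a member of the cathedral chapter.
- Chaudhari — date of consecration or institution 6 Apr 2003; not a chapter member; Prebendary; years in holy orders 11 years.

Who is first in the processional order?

Dimitriou

By dignity: Dimitriou, Fontaine, Kapoor, Nguyen, Okonkwo, Reyes, Abara and Ruiz (Dean); then Chaudhari (Prebendary).
Dimitriou, Fontaine, Kapoor, Nguyen, Okonkwo, Reyes, Abara and Ruiz are each a member of the cathedral chapter, so the next rule applies.
Among Dimitriou, Fontaine, Kapoor, Nguyen, Okonkwo, Reyes, Abara and Ruiz, by years in holy orders (lower first) (reversed rule for this group): Dimitriou, Fontaine, Kapoor, Nguyen, Okonkwo and Reyes (16 years) before Abara and Ruiz (26 years).
Among Dimitriou, Fontaine, Kapoor, Nguyen, Okonkwo and Reyes, alphabetically by surname: Dimitriou before Fontaine before Kapoor before Nguyen before Okonkwo before Reyes.
Among Abara and Ruiz, alphabetically by surname: Abara before Ruiz.
Order: Dimitriou, Fontaine, Kapoor, Nguyen, Okonkwo, Reyes, Abara, Ruiz, Chaudhari.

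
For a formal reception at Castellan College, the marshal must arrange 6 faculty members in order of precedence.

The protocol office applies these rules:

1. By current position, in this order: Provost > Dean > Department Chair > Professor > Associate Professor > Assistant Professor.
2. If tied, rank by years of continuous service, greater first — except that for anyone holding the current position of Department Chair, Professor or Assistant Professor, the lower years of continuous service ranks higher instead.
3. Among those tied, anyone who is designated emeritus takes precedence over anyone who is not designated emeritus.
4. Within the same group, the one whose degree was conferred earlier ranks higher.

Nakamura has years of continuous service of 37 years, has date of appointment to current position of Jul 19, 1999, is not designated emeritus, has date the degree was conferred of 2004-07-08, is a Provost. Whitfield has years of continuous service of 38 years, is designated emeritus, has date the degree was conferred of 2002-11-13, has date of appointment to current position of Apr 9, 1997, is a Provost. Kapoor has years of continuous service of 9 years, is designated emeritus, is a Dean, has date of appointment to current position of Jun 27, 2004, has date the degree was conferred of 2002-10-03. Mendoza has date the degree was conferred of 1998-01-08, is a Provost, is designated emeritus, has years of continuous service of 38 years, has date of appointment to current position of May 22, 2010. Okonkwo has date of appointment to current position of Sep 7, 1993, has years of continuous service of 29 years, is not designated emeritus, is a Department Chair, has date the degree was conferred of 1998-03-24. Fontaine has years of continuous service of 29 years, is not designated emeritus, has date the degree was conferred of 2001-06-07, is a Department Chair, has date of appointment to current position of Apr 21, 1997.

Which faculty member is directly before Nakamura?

Whitfield

By current position: Mendoza, Whitfield and Nakamura (Provost); then Kapoor (Dean); then Okonkwo and Fontaine (Department Chair).
Among Mendoza, Whitfield and Nakamura, by years of continuous service (higher first): Mendoza and Whitfield (38 years) before Nakamura (37 years).
Mendoza and Whitfield are each designated emeritus, so the next rule applies.
Among Mendoza and Whitfield, by date the degree was conferred (earlier first): Mendoza (1998-01-08) before Whitfield (2002-11-13).
Okonkwo and Fontaine both have years of continuous service 29 years, so the next rule applies.
Okonkwo and Fontaine are each not designated emeritus, so the next rule applies.
Among Okonkwo and Fontaine, by date the degree was conferred (earlier first): Okonkwo (1998-03-24) before Fontaine (2001-06-07).
Order: Mendoza, Whitfield, Nakamura, Kapoor, Okonkwo, Fontaine.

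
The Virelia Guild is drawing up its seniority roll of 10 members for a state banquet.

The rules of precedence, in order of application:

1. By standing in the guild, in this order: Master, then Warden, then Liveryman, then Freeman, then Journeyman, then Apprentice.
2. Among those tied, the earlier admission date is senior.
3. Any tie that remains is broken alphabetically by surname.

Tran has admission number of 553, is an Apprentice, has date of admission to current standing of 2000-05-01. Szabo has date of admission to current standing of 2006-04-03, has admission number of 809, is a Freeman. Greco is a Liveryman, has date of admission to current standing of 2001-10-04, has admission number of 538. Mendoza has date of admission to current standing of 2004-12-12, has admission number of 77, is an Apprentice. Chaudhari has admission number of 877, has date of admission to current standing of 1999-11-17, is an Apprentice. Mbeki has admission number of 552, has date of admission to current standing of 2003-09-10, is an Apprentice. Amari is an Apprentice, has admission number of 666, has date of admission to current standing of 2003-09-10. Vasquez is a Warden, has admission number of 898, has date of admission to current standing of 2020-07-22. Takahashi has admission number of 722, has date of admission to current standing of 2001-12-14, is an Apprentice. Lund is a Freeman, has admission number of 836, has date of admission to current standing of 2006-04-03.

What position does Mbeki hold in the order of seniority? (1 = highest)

By standing in the guild: Vasquez (Warden); then Greco (Liveryman); then Lund and Szabo (Freeman); then Chaudhari, Tran, Takahashi, Amari, Mbeki and Mendoza (Apprentice).
Lund and Szabo both have date of admission to current standing 2006-04-03, so the next rule applies.
Among Lund and Szabo, alphabetically by surname: Lund before Szabo.
Among Chaudhari, Tran, Takahashi, Amari, Mbeki and Mendoza, by date of admission to current standing (earlier first): Chaudhari (1999-11-17) before Tran (2000-05-01) before Takahashi (2001-12-14) before Amari and Mbeki (2003-09-10) before Mendoza (2004-12-12).
Among Amari and Mbeki, alphabetically by surname: Amari before Mbeki.
Order: Vasquez, Greco, Lund, Szabo, Chaudhari, Tran, Takahashi, Amari, Mbeki, Mendoza. So position 9.

9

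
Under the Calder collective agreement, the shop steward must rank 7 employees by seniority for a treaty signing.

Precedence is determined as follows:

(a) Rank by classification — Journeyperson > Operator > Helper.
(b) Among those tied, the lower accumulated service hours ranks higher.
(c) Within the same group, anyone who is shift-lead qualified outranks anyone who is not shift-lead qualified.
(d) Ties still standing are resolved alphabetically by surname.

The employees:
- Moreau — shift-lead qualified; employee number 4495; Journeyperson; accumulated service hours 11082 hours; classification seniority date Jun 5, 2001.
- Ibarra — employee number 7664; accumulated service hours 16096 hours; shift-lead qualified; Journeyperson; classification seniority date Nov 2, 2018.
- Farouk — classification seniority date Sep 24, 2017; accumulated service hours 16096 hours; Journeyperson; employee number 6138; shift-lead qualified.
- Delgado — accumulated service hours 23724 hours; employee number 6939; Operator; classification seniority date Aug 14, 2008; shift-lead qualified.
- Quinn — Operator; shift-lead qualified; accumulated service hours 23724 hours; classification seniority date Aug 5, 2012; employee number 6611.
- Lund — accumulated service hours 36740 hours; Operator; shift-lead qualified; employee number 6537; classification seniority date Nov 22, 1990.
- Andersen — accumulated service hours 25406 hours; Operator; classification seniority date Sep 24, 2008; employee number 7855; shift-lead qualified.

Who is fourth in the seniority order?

By classification: Moreau, Farouk and Ibarra (Journeyperson); then Delgado, Quinn, Andersen and Lund (Operator).
Among Moreau, Farouk and Ibarra, by accumulated service hours (lower first): Moreau (11082 hours) before Farouk and Ibarra (16096 hours).
Farouk and Ibarra are each shift-lead qualified, so the next rule applies.
Among Farouk and Ibarra, alphabetically by surname: Farouk before Ibarra.
Among Delgado, Quinn, Andersen and Lund, by accumulated service hours (lower first): Delgado and Quinn (23724 hours) before Andersen (25406 hours) before Lund (36740 hours).
Delgado and Quinn are each shift-lead qualified, so the next rule applies.
Among Delgado and Quinn, alphabetically by surname: Delgado before Quinn.
Order: Moreau, Farouk, Ibarra, Delgado, Quinn, Andersen, Lund.

Delgado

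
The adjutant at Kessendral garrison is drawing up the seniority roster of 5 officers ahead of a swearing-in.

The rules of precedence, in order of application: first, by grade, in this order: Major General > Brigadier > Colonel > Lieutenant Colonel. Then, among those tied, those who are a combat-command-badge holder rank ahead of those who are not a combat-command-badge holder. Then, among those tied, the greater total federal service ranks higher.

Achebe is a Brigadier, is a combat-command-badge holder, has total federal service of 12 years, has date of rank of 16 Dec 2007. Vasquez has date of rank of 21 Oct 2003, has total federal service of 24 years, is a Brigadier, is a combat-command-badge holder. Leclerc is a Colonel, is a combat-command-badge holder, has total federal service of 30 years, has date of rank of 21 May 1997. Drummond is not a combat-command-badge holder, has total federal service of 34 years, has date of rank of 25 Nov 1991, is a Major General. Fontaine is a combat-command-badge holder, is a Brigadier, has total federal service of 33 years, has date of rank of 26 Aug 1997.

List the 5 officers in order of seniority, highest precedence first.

Drummond, Fontaine, Vasquez, Achebe, Leclerc

By grade: Drummond (Major General); then Fontaine, Vasquez and Achebe (Brigadier); then Leclerc (Colonel).
Fontaine, Vasquez and Achebe are each a combat-command-badge holder, so the next rule applies.
Among Fontaine, Vasquez and Achebe, by total federal service (higher first): Fontaine (33 years) before Vasquez (24 years) before Achebe (12 years).
Full order: Drummond, Fontaine, Vasquez, Achebe, Leclerc.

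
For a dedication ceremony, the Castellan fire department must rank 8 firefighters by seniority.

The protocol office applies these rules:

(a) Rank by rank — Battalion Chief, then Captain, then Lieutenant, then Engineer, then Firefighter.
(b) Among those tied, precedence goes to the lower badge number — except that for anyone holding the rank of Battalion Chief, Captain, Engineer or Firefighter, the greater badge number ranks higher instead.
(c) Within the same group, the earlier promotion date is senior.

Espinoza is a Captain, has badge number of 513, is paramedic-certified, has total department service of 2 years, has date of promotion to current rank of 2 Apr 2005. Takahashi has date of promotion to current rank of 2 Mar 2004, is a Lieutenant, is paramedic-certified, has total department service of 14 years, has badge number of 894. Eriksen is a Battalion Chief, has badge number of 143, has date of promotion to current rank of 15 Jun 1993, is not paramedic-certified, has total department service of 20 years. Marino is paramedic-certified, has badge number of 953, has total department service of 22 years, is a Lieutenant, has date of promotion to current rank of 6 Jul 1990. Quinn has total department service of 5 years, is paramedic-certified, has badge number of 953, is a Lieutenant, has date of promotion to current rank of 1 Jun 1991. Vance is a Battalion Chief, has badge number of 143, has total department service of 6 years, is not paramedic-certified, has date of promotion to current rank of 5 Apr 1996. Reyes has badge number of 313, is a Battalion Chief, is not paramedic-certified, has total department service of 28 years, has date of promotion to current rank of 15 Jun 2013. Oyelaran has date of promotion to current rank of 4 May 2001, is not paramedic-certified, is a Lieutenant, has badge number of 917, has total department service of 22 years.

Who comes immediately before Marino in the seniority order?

By rank: Reyes, Eriksen and Vance (Battalion Chief); then Espinoza (Captain); then Takahashi, Oyelaran, Marino and Quinn (Lieutenant).
Among Reyes, Eriksen and Vance, by badge number (higher first) (reversed rule for this group): Reyes (313) before Eriksen and Vance (143).
Among Eriksen and Vance, by date of promotion to current rank (earlier first): Eriksen (15 Jun 1993) before Vance (5 Apr 1996).
Among Takahashi, Oyelaran, Marino and Quinn, by badge number (lower first): Takahashi (894) before Oyelaran (917) before Marino and Quinn (953).
Among Marino and Quinn, by date of promotion to current rank (earlier first): Marino (6 Jul 1990) before Quinn (1 Jun 1991).
Order: Reyes, Eriksen, Vance, Espinoza, Takahashi, Oyelaran, Marino, Quinn.

Oyelaran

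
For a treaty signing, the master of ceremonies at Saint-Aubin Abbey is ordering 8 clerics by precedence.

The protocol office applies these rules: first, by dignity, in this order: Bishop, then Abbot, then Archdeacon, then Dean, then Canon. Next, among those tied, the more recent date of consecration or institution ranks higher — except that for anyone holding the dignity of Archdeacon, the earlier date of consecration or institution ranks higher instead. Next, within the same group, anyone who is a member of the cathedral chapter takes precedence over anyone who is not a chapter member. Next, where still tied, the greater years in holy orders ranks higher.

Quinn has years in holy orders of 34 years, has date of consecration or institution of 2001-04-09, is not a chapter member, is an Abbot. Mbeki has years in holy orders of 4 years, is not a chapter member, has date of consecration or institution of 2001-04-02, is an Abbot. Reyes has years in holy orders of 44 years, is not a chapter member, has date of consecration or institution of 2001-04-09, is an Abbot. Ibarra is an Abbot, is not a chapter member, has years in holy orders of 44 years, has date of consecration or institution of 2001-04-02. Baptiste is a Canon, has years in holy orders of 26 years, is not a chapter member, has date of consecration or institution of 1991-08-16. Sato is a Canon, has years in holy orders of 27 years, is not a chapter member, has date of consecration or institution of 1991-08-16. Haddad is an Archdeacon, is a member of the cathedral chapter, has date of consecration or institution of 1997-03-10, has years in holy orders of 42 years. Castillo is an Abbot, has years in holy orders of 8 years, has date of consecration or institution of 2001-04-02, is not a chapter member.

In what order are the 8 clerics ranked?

Reyes, Quinn, Ibarra, Castillo, Mbeki, Haddad, Sato, Baptiste

By dignity: Reyes, Quinn, Ibarra, Castillo and Mbeki (Abbot); then Haddad (Archdeacon); then Sato and Baptiste (Canon).
Among Reyes, Quinn, Ibarra, Castillo and Mbeki, by date of consecration or institution (later first): Reyes and Quinn (2001-04-09) before Ibarra, Castillo and Mbeki (2001-04-02).
Reyes and Quinn are each not a chapter member, so the next rule applies.
Among Reyes and Quinn, by years in holy orders (higher first): Reyes (44 years) before Quinn (34 years).
Ibarra, Castillo and Mbeki are each not a chapter member, so the next rule applies.
Among Ibarra, Castillo and Mbeki, by years in holy orders (higher first): Ibarra (44 years) before Castillo (8 years) before Mbeki (4 years).
Sato and Baptiste both have date of consecration or institution 1991-08-16, so the next rule applies.
Sato and Baptiste are each not a chapter member, so the next rule applies.
Among Sato and Baptiste, by years in holy orders (higher first): Sato (27 years) before Baptiste (26 years).
Full order: Reyes, Quinn, Ibarra, Castillo, Mbeki, Haddad, Sato, Baptiste.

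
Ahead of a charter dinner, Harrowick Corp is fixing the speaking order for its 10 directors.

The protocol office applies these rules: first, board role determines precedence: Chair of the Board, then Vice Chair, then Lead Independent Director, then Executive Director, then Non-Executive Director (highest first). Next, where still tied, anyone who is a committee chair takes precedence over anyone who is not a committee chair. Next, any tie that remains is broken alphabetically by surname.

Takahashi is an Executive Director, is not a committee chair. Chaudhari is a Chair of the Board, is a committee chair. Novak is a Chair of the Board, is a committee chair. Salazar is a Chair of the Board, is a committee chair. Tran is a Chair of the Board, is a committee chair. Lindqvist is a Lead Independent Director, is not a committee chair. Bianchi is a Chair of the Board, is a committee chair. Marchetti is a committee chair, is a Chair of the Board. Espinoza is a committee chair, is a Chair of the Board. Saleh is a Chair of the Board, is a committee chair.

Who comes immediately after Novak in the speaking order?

By board role: Bianchi, Chaudhari, Espinoza, Marchetti, Novak, Salazar, Saleh and Tran (Chair of the Board); then Lindqvist (Lead Independent Director); then Takahashi (Executive Director).
Bianchi, Chaudhari, Espinoza, Marchetti, Novak, Salazar, Saleh and Tran are each a committee chair, so the next rule applies.
Among Bianchi, Chaudhari, Espinoza, Marchetti, Novak, Salazar, Saleh and Tran, alphabetically by surname: Bianchi before Chaudhari before Espinoza before Marchetti before Novak before Salazar before Saleh before Tran.
Order: Bianchi, Chaudhari, Espinoza, Marchetti, Novak, Salazar, Saleh, Tran, Lindqvist, Takahashi.

Salazar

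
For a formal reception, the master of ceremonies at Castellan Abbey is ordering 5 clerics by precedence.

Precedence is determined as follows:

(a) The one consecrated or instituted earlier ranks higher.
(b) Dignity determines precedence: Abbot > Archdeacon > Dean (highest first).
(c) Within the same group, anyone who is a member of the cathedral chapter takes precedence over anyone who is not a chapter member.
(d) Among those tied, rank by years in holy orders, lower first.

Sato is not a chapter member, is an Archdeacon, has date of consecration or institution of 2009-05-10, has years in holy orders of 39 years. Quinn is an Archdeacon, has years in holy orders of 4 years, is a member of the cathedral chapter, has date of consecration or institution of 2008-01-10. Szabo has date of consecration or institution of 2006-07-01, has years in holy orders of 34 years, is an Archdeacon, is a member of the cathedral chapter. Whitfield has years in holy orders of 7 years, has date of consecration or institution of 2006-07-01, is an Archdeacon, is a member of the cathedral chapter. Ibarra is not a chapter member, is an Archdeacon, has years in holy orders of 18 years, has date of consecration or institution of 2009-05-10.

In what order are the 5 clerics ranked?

By date of consecration or institution (earlier first): Whitfield and Szabo (both 2006-07-01); then Quinn (2008-01-10); then Ibarra and Sato (both 2009-05-10).
Whitfield and Szabo are each Archdeacon, so the next rule applies.
Whitfield and Szabo are each a member of the cathedral chapter, so the next rule applies.
Among Whitfield and Szabo, by years in holy orders (lower first): Whitfield (7 years) before Szabo (34 years).
Ibarra and Sato are each Archdeacon, so the next rule applies.
Ibarra and Sato are each not a chapter member, so the next rule applies.
Among Ibarra and Sato, by years in holy orders (lower first): Ibarra (18 years) before Sato (39 years).
Full order: Whitfield, Szabo, Quinn, Ibarra, Sato.

Whitfield, Szabo, Quinn, Ibarra, Sato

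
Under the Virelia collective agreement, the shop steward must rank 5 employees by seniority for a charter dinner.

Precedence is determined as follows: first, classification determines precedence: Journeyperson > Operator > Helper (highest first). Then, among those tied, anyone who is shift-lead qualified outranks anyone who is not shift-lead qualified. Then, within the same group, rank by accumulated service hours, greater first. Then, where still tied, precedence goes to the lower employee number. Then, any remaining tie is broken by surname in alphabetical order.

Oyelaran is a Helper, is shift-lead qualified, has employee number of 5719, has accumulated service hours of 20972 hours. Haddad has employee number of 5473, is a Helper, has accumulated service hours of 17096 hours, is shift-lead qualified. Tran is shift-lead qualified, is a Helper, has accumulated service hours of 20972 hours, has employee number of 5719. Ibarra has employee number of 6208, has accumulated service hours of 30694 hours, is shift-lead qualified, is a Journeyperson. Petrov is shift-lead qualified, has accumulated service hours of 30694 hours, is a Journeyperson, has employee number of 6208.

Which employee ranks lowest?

By classification: Ibarra and Petrov (Journeyperson); then Oyelaran, Tran and Haddad (Helper).
Ibarra and Petrov are each shift-lead qualified, so the next rule applies.
Ibarra and Petrov both have accumulated service hours 30694 hours, so the next rule applies.
Ibarra and Petrov both have employee number 6208, so the next rule applies.
Among Ibarra and Petrov, alphabetically by surname: Ibarra before Petrov.
Oyelaran, Tran and Haddad are each shift-lead qualified, so the next rule applies.
Among Oyelaran, Tran and Haddad, by accumulated service hours (higher first): Oyelaran and Tran (20972 hours) before Haddad (17096 hours).
Oyelaran and Tran both have employee number 5719, so the next rule applies.
Among Oyelaran and Tran, alphabetically by surname: Oyelaran before Tran.
Order: Ibarra, Petrov, Oyelaran, Tran, Haddad.

Haddad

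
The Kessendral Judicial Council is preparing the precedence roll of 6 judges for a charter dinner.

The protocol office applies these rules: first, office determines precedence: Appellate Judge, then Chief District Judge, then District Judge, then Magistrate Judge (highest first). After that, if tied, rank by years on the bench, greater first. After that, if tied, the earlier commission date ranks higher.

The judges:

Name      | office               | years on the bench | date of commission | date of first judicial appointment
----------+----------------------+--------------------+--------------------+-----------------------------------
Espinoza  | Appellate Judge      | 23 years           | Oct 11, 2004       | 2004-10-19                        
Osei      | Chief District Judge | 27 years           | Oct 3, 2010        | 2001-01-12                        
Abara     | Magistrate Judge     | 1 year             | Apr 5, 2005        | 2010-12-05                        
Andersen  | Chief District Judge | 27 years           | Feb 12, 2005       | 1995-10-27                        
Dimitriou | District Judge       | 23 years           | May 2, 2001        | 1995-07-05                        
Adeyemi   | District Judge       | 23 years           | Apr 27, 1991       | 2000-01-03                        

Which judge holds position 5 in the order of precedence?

Dimitriou

By office: Espinoza (Appellate Judge); then Andersen and Osei (Chief District Judge); then Adeyemi and Dimitriou (District Judge); then Abara (Magistrate Judge).
Andersen and Osei both have years on the bench 27 years, so the next rule applies.
Among Andersen and Osei, by date of commission (earlier first): Andersen (Feb 12, 2005) before Osei (Oct 3, 2010).
Adeyemi and Dimitriou both have years on the bench 23 years, so the next rule applies.
Among Adeyemi and Dimitriou, by date of commission (earlier first): Adeyemi (Apr 27, 1991) before Dimitriou (May 2, 2001).
Order: Espinoza, Andersen, Osei, Adeyemi, Dimitriou, Abara.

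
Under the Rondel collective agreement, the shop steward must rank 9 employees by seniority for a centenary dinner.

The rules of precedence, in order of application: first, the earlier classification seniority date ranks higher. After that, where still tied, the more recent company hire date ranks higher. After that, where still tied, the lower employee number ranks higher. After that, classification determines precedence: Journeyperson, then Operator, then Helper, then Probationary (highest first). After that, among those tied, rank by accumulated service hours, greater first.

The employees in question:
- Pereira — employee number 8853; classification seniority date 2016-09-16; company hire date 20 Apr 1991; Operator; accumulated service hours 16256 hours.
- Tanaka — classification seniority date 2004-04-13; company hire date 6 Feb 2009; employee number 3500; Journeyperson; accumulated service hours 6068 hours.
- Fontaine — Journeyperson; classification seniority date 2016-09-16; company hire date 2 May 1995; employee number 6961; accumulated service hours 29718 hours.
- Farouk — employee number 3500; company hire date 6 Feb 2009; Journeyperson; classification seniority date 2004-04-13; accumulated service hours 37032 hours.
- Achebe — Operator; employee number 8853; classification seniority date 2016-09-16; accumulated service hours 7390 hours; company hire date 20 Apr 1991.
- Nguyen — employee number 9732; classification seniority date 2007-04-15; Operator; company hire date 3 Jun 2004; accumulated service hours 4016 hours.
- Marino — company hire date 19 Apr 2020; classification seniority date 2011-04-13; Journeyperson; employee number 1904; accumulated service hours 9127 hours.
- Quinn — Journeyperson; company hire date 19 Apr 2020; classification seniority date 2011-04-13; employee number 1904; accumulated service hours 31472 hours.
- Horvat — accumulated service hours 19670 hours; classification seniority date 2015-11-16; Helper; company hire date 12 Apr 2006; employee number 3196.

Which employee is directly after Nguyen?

Quinn

By classification seniority date (earlier first): Farouk and Tanaka (both 2004-04-13); then Nguyen (2007-04-15); then Quinn and Marino (both 2011-04-13); then Horvat (2015-11-16); then Fontaine, Pereira and Achebe (each 2016-09-16).
Farouk and Tanaka both have company hire date 6 Feb 2009, so the next rule applies.
Farouk and Tanaka both have employee number 3500, so the next rule applies.
Farouk and Tanaka are each Journeyperson, so the next rule applies.
Among Farouk and Tanaka, by accumulated service hours (higher first): Farouk (37032 hours) before Tanaka (6068 hours).
Quinn and Marino both have company hire date 19 Apr 2020, so the next rule applies.
Quinn and Marino both have employee number 1904, so the next rule applies.
Quinn and Marino are each Journeyperson, so the next rule applies.
Among Quinn and Marino, by accumulated service hours (higher first): Quinn (31472 hours) before Marino (9127 hours).
Among Fontaine, Pereira and Achebe, by company hire date (later first): Fontaine (2 May 1995) before Pereira and Achebe (20 Apr 1991).
Pereira and Achebe both have employee number 8853, so the next rule applies.
Pereira and Achebe are each Operator, so the next rule applies.
Among Pereira and Achebe, by accumulated service hours (higher first): Pereira (16256 hours) before Achebe (7390 hours).
Order: Farouk, Tanaka, Nguyen, Quinn, Marino, Horvat, Fontaine, Pereira, Achebe.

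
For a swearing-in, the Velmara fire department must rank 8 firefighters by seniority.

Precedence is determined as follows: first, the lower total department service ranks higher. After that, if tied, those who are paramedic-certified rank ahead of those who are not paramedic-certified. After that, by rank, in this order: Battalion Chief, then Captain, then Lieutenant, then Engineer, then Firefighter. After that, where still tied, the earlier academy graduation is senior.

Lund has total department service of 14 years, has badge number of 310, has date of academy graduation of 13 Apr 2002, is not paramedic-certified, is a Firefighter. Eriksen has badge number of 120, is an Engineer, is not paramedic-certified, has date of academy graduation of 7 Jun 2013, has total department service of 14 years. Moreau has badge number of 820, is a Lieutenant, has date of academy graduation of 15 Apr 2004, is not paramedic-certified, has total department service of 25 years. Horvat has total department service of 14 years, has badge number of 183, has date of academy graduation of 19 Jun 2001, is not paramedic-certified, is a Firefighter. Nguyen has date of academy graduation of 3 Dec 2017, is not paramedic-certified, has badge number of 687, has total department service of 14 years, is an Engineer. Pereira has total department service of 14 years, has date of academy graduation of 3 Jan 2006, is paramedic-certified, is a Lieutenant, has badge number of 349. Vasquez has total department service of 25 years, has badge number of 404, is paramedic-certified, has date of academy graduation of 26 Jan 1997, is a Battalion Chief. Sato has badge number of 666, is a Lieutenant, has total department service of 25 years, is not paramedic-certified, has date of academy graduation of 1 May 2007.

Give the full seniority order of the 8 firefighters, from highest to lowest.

By total department service (lower first): Pereira, Eriksen, Nguyen, Horvat and Lund (each 14 years); then Vasquez, Moreau and Sato (each 25 years).
Among Pereira, Eriksen, Nguyen, Horvat and Lund, paramedic-certified before not paramedic-certified: Pereira (paramedic-certified) before Eriksen, Nguyen, Horvat and Lund (not paramedic-certified).
Among Eriksen, Nguyen, Horvat and Lund, by rank: Eriksen and Nguyen (Engineer) before Horvat and Lund (Firefighter).
Among Eriksen and Nguyen, by date of academy graduation (earlier first): Eriksen (7 Jun 2013) before Nguyen (3 Dec 2017).
Among Horvat and Lund, by date of academy graduation (earlier first): Horvat (19 Jun 2001) before Lund (13 Apr 2002).
Among Vasquez, Moreau and Sato, paramedic-certified before not paramedic-certified: Vasquez (paramedic-certified) before Moreau and Sato (not paramedic-certified).
Moreau and Sato are each Lieutenant, so the next rule applies.
Among Moreau and Sato, by date of academy graduation (earlier first): Moreau (15 Apr 2004) before Sato (1 May 2007).
Full order: Pereira, Eriksen, Nguyen, Horvat, Lund, Vasquez, Moreau, Sato.

Pereira, Eriksen, Nguyen, Horvat, Lund, Vasquez, Moreau, Sato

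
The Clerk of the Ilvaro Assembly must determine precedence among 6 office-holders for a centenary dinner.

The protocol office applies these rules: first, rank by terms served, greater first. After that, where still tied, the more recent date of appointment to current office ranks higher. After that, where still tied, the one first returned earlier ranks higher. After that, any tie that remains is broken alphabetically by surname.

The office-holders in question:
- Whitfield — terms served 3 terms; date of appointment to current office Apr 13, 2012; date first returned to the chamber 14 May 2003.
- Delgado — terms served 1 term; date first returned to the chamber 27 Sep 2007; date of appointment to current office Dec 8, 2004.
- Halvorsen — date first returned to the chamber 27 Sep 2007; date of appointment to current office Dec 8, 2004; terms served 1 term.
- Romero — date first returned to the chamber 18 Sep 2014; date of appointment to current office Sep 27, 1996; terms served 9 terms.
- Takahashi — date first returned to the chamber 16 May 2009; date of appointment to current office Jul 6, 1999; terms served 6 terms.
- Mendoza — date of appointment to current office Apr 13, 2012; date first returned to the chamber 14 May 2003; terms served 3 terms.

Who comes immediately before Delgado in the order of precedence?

Whitfield

By terms served (higher first): Romero (9 terms); then Takahashi (6 terms); then Mendoza and Whitfield (both 3 terms); then Delgado and Halvorsen (both 1 term).
Mendoza and Whitfield both have date of appointment to current office Apr 13, 2012, so the next rule applies.
Mendoza and Whitfield both have date first returned to the chamber 14 May 2003, so the next rule applies.
Among Mendoza and Whitfield, alphabetically by surname: Mendoza before Whitfield.
Delgado and Halvorsen both have date of appointment to current office Dec 8, 2004, so the next rule applies.
Delgado and Halvorsen both have date first returned to the chamber 27 Sep 2007, so the next rule applies.
Among Delgado and Halvorsen, alphabetically by surname: Delgado before Halvorsen.
Order: Romero, Takahashi, Mendoza, Whitfield, Delgado, Halvorsen.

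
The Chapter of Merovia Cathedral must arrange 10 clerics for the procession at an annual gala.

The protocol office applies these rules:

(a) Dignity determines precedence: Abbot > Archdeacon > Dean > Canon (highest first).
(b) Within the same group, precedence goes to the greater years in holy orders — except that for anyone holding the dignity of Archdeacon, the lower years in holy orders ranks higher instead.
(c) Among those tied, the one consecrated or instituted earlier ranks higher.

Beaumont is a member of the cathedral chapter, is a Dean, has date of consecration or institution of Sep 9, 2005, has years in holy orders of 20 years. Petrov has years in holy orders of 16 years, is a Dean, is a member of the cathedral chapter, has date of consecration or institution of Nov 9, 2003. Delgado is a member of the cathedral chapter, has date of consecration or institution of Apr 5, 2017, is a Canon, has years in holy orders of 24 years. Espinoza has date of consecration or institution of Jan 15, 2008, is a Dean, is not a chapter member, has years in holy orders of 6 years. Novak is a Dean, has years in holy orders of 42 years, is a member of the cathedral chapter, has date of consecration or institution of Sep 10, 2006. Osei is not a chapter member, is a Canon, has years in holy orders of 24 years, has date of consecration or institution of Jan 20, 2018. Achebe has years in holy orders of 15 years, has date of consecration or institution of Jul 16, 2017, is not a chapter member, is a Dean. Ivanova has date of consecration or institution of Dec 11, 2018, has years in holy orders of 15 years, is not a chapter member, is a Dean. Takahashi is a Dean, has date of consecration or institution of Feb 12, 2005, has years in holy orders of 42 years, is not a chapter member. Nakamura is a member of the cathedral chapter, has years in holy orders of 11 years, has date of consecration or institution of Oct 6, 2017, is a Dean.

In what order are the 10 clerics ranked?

By dignity: Takahashi, Novak, Beaumont, Petrov, Achebe, Ivanova, Nakamura and Espinoza (Dean); then Delgado and Osei (Canon).
Among Takahashi, Novak, Beaumont, Petrov, Achebe, Ivanova, Nakamura and Espinoza, by years in holy orders (higher first): Takahashi and Novak (42 years) before Beaumont (20 years) before Petrov (16 years) before Achebe and Ivanova (15 years) before Nakamura (11 years) before Espinoza (6 years).
Among Takahashi and Novak, by date of consecration or institution (earlier first): Takahashi (Feb 12, 2005) before Novak (Sep 10, 2006).
Among Achebe and Ivanova, by date of consecration or institution (earlier first): Achebe (Jul 16, 2017) before Ivanova (Dec 11, 2018).
Delgado and Osei both have years in holy orders 24 years, so the next rule applies.
Among Delgado and Osei, by date of consecration or institution (earlier first): Delgado (Apr 5, 2017) before Osei (Jan 20, 2018).
Full order: Takahashi, Novak, Beaumont, Petrov, Achebe, Ivanova, Nakamura, Espinoza, Delgado, Osei.

Takahashi, Novak, Beaumont, Petrov, Achebe, Ivanova, Nakamura, Espinoza, Delgado, Osei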